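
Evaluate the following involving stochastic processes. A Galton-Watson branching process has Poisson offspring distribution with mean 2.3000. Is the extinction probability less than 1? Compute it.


Since mu = 2.3000 > 1, extinction prob q < 1.
Solve s = exp(mu*(s-1)) iteratively.
q = 0.1376

0.1376


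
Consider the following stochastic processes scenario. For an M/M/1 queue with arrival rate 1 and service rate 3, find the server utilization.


rho = lambda/mu
= 1/3
= 0.3333

0.3333


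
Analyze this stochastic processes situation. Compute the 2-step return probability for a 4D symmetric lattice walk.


P(return in 2 steps) = P(reverse first step) = 1/(2d)
= 1/8
= 0.1250

0.1250


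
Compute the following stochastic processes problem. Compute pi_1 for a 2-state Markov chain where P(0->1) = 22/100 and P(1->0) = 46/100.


Stationary distribution: pi_0 = p10/(p01+p10), pi_1 = p01/(p01+p10)
p01 = 0.2200, p10 = 0.4600
pi_1 = 0.3235

0.3235


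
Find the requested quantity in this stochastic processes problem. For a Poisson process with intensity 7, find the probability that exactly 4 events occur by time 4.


P(N(t)=k) = (lambda*t)^k * exp(-lambda*t) / k!
lambda*t = 28
= 28^4 * exp(-28) / 4!
= 614656 * 6.9144e-13 / 24
= 1.7708e-08

1.7708e-08


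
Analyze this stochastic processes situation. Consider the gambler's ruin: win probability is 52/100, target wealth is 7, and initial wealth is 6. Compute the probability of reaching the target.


Gambler's ruin formula:
r = q/p = 0.4800/0.5200 = 0.9231
P(win) = (1 - r^i)/(1 - r^N)
= (1 - 0.9231^6)/(1 - 0.9231^7)
= 0.8891

0.8891


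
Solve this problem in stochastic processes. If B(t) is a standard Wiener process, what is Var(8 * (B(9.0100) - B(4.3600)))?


Var(alpha*(B(t)-B(s))) = alpha^2 * (t-s)
= 8^2 * (9.0100 - 4.3600)
= 64 * 4.6500
= 297.6000

297.6000


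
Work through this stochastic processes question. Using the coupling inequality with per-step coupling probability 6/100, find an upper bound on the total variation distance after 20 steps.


TV distance bound <= (1-delta)^n
= (1 - 0.0600)^20
= 0.9400^20
= 0.2901

0.2901


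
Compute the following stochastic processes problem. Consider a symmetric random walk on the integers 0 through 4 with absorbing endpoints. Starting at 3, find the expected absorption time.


For symmetric RW on 0,...,N with absorbing barriers, E(i) = i*(N-i)
E(3) = 3 * 1 = 3

3


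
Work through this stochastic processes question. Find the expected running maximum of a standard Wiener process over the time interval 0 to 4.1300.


E(max B(s)) = sqrt(2t/pi)
= sqrt(2*4.1300/pi)
= sqrt(2.6292)
= 1.6215

1.6215


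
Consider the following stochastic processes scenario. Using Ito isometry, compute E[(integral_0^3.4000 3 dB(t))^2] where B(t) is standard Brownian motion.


By Ito isometry: E[(int f dB)^2] = int f^2 dt
= 3^2 * 3.4000
= 9 * 3.4000 = 30.6000

30.6000


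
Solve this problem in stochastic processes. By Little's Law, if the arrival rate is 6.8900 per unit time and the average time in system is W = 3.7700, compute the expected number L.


Little's Law: L = lambda * W
= 6.8900 * 3.7700
= 25.9753

25.9753


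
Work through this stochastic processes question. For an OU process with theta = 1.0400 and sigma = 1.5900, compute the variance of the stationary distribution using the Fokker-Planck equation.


Stationary variance = sigma^2 / (2*theta)
= 1.5900^2 / (2*1.0400)
= 2.5281 / 2.0800
= 1.2154

1.2154


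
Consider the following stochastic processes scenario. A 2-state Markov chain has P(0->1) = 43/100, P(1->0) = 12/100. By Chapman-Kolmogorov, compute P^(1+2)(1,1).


P^3 = P^1 * P^2
Computing via matrix multiplication of the transition matrix.
Entry (1,1) of P^3 = 0.8017

0.8017


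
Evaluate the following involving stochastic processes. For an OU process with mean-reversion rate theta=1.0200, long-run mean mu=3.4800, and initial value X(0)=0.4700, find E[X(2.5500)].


E[X(t)] = mu + (X(0) - mu)*exp(-theta*t)
= 3.4800 + (0.4700 - 3.4800)*exp(-1.0200*2.5500)
= 3.4800 + -3.0100 * 0.0742
= 3.2567

3.2567


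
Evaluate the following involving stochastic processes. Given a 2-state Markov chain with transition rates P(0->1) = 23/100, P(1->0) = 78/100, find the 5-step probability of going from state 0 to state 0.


Computing P^5 by matrix multiplication.
P = [[0.7700, 0.2300], [0.7800, 0.2200]]
After raising P to the power 5:
P^5(0,0) = 0.7723

0.7723


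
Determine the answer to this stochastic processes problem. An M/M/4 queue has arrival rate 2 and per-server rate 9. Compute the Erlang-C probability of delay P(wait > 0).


a = lambda/mu = 0.2222
rho = a/c = 0.0556
Erlang-C formula applied:
C(c,a) = 8.6149e-05

8.6149e-05


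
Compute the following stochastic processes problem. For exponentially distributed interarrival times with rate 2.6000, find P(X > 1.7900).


P(X > t) = exp(-lambda * t)
= exp(-2.6000 * 1.7900)
= exp(-4.6540) = 0.0095

0.0095


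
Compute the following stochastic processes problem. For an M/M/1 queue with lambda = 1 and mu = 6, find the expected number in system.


rho = 1/6 = 0.1667
L = rho/(1-rho)
= 0.1667/0.8333
= 0.2000

0.2000


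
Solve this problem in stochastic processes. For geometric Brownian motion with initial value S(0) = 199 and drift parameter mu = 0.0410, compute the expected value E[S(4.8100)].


E[S(t)] = S(0) * exp(mu * t)
= 199 * exp(0.0410 * 4.8100)
= 199 * 1.2180
= 242.3820

242.3820


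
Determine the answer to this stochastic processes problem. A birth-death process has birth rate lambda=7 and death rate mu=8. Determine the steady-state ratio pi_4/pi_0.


For birth-death process, pi_n/pi_0 = (lambda/mu)^n
= (7/8)^4
= 0.5862

0.5862


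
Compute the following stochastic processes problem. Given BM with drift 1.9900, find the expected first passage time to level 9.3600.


Expected first passage time = a/mu
= 9.3600/1.9900
= 4.7035

4.7035


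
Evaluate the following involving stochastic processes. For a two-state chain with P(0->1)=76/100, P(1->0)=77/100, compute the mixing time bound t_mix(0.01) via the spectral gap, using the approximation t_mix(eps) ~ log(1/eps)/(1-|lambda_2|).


lambda_2 = |1 - p01 - p10| = |1 - 0.7600 - 0.7700| = 0.5300
t_mix ~ log(1/eps)/(1 - |lambda_2|)
= log(100)/(1 - 0.5300) = 4.6052/0.4700
= 9.7982

9.7982


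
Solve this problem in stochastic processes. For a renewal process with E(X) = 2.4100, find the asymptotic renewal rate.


Long-run renewal rate = 1/E(X)
= 1/2.4100
= 0.4149

0.4149


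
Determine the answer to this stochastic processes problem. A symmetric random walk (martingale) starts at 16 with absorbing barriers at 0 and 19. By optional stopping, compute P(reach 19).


By optional stopping theorem: E(M at tau) = M(0) = 16
P(hit 19)*19 + P(hit 0)*0 = 16
P(hit 19) = (16 - 0)/(19 - 0) = 16/19 = 0.8421

0.8421


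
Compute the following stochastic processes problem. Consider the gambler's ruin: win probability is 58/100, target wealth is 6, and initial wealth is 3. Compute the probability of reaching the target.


Gambler's ruin formula:
r = q/p = 0.4200/0.5800 = 0.7241
P(win) = (1 - r^i)/(1 - r^N)
= (1 - 0.7241^3)/(1 - 0.7241^6)
= 0.7248

0.7248


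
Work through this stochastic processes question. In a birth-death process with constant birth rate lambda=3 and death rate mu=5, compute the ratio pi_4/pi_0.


For birth-death process, pi_n/pi_0 = (lambda/mu)^n
= (3/5)^4
= 0.1296

0.1296


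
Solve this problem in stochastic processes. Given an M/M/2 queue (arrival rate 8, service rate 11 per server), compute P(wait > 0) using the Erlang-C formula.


a = lambda/mu = 0.7273
rho = a/c = 0.3636
Erlang-C formula applied:
C(c,a) = 0.1939

0.1939


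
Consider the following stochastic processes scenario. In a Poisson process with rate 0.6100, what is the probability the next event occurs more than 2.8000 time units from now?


P(X > t) = exp(-lambda * t)
= exp(-0.6100 * 2.8000)
= exp(-1.7080) = 0.1812

0.1812


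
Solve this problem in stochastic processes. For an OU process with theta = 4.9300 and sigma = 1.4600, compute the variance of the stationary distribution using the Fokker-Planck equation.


Stationary variance = sigma^2 / (2*theta)
= 1.4600^2 / (2*4.9300)
= 2.1316 / 9.8600
= 0.2162

0.2162


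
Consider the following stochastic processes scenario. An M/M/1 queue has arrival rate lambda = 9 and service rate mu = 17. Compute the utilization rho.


rho = lambda/mu
= 9/17
= 0.5294

0.5294


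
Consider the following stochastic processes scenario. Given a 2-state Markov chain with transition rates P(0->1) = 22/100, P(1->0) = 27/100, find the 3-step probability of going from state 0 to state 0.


Computing P^3 by matrix multiplication.
P = [[0.7800, 0.2200], [0.2700, 0.7300]]
After raising P to the power 3:
P^3(0,0) = 0.6106

0.6106


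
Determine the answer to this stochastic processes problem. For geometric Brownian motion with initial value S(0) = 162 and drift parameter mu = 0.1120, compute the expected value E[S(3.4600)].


E[S(t)] = S(0) * exp(mu * t)
= 162 * exp(0.1120 * 3.4600)
= 162 * 1.4733
= 238.6782

238.6782


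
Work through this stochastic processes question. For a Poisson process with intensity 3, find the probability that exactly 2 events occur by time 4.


P(N(t)=k) = (lambda*t)^k * exp(-lambda*t) / k!
lambda*t = 12
= 12^2 * exp(-12) / 2!
= 144 * 6.1442e-06 / 2
= 4.4238e-04

4.4238e-04


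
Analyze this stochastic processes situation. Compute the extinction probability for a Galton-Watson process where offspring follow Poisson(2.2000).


Since mu = 2.2000 > 1, extinction prob q < 1.
Solve s = exp(mu*(s-1)) iteratively.
q = 0.1563

0.1563


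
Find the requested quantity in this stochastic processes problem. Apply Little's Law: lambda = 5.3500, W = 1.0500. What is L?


Little's Law: L = lambda * W
= 5.3500 * 1.0500
= 5.6175

5.6175


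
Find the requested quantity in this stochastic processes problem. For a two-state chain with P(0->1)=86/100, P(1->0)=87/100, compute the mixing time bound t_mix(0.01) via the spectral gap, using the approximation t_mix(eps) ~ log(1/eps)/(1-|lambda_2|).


lambda_2 = |1 - p01 - p10| = |1 - 0.8600 - 0.8700| = 0.7300
t_mix ~ log(1/eps)/(1 - |lambda_2|)
= log(100)/(1 - 0.7300) = 4.6052/0.2700
= 17.0562

17.0562


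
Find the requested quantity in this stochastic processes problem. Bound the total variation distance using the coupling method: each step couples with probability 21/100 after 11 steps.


TV distance bound <= (1-delta)^n
= (1 - 0.2100)^11
= 0.7900^11
= 0.0748

0.0748


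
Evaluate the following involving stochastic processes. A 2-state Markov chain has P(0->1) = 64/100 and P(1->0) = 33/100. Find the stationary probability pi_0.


Stationary distribution: pi_0 = p10/(p01+p10), pi_1 = p01/(p01+p10)
p01 = 0.6400, p10 = 0.3300
pi_0 = 0.3402

0.3402


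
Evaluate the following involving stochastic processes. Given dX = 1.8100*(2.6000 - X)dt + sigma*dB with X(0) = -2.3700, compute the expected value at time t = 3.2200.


E[X(t)] = mu + (X(0) - mu)*exp(-theta*t)
= 2.6000 + (-2.3700 - 2.6000)*exp(-1.8100*3.2200)
= 2.6000 + -4.9700 * 0.0029
= 2.5854

2.5854


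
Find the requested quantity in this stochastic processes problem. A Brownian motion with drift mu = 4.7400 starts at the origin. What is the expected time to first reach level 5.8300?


Expected first passage time = a/mu
= 5.8300/4.7400
= 1.2300

1.2300


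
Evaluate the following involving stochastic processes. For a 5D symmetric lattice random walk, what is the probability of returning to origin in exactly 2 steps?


P(return in 2 steps) = P(reverse first step) = 1/(2d)
= 1/10
= 0.1000

0.1000


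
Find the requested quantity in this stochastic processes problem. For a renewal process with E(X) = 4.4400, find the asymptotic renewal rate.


Long-run renewal rate = 1/E(X)
= 1/4.4400
= 0.2252

0.2252


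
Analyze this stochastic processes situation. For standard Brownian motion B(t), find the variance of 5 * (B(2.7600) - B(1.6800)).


Var(alpha*(B(t)-B(s))) = alpha^2 * (t-s)
= 5^2 * (2.7600 - 1.6800)
= 25 * 1.0800
= 27.0000

27.0000


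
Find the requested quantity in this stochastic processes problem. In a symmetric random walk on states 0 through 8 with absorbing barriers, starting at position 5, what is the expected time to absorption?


For symmetric RW on 0,...,N with absorbing barriers, E(i) = i*(N-i)
E(5) = 5 * 3 = 15

15


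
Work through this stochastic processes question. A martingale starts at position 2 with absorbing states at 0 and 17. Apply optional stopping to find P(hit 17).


By optional stopping theorem: E(M at tau) = M(0) = 2
P(hit 17)*17 + P(hit 0)*0 = 2
P(hit 17) = (2 - 0)/(17 - 0) = 2/17 = 0.1176

0.1176


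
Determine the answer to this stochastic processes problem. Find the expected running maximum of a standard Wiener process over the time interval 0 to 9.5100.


E(max B(s)) = sqrt(2t/pi)
= sqrt(2*9.5100/pi)
= sqrt(6.0543)
= 2.4605

2.4605


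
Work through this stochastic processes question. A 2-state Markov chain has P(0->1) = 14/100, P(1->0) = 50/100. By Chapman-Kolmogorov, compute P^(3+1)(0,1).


P^4 = P^3 * P^1
Computing via matrix multiplication of the transition matrix.
Entry (0,1) of P^4 = 0.2151

0.2151


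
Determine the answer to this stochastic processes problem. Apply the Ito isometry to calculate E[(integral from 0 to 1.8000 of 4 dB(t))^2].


By Ito isometry: E[(int f dB)^2] = int f^2 dt
= 4^2 * 1.8000
= 16 * 1.8000 = 28.8000

28.8000


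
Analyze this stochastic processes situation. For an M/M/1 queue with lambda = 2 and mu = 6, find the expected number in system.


rho = 2/6 = 0.3333
L = rho/(1-rho)
= 0.3333/0.6667
= 0.5000

0.5000


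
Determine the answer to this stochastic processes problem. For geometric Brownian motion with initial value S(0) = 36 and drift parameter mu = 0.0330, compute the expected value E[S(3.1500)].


E[S(t)] = S(0) * exp(mu * t)
= 36 * exp(0.0330 * 3.1500)
= 36 * 1.1095
= 39.9436

39.9436


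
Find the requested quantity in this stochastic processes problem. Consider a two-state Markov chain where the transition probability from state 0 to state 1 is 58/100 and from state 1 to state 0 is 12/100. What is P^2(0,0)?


Computing P^2 by matrix multiplication.
P = [[0.4200, 0.5800], [0.1200, 0.8800]]
After raising P to the power 2:
P^2(0,0) = 0.2460

0.2460


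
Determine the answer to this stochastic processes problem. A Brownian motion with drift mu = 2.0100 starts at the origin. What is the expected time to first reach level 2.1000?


Expected first passage time = a/mu
= 2.1000/2.0100
= 1.0448

1.0448


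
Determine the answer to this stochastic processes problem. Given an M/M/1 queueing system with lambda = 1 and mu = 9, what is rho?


rho = lambda/mu
= 1/9
= 0.1111

0.1111


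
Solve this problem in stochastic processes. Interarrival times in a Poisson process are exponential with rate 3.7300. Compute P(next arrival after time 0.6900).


P(X > t) = exp(-lambda * t)
= exp(-3.7300 * 0.6900)
= exp(-2.5737) = 0.0763

0.0763


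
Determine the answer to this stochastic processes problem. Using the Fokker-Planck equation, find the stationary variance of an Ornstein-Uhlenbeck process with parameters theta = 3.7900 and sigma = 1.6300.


Stationary variance = sigma^2 / (2*theta)
= 1.6300^2 / (2*3.7900)
= 2.6569 / 7.5800
= 0.3505

0.3505


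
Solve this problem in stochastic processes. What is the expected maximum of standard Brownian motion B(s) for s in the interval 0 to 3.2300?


E(max B(s)) = sqrt(2t/pi)
= sqrt(2*3.2300/pi)
= sqrt(2.0563)
= 1.4340

1.4340


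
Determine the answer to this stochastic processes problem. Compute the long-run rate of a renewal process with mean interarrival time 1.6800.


Long-run renewal rate = 1/E(X)
= 1/1.6800
= 0.5952

0.5952


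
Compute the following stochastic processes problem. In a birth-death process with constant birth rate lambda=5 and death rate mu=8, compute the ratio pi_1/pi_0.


For birth-death process, pi_n/pi_0 = (lambda/mu)^n
= (5/8)^1
= 0.6250

0.6250


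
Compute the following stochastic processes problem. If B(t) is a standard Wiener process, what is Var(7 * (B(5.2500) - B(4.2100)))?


Var(alpha*(B(t)-B(s))) = alpha^2 * (t-s)
= 7^2 * (5.2500 - 4.2100)
= 49 * 1.0400
= 50.9600

50.9600


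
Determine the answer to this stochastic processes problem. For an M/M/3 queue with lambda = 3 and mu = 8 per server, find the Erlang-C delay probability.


a = lambda/mu = 0.3750
rho = a/c = 0.1250
Erlang-C formula applied:
C(c,a) = 0.0069

0.0069


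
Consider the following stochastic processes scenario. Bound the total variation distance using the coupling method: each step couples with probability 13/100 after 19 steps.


TV distance bound <= (1-delta)^n
= (1 - 0.1300)^19
= 0.8700^19
= 0.0709

0.0709


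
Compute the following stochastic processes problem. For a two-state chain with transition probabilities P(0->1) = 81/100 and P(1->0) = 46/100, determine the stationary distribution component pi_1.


Stationary distribution: pi_0 = p10/(p01+p10), pi_1 = p01/(p01+p10)
p01 = 0.8100, p10 = 0.4600
pi_1 = 0.6378

0.6378


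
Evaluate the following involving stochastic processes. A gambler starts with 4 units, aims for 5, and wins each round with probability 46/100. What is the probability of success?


Gambler's ruin formula:
r = q/p = 0.5400/0.4600 = 1.1739
P(win) = (1 - r^i)/(1 - r^N)
= (1 - 1.1739^4)/(1 - 1.1739^5)
= 0.7313

0.7313


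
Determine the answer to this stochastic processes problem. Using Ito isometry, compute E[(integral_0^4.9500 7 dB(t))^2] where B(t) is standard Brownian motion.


By Ito isometry: E[(int f dB)^2] = int f^2 dt
= 7^2 * 4.9500
= 49 * 4.9500 = 242.5500

242.5500


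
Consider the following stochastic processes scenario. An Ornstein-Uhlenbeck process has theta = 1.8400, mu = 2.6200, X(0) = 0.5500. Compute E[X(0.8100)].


E[X(t)] = mu + (X(0) - mu)*exp(-theta*t)
= 2.6200 + (0.5500 - 2.6200)*exp(-1.8400*0.8100)
= 2.6200 + -2.0700 * 0.2253
= 2.1537

2.1537


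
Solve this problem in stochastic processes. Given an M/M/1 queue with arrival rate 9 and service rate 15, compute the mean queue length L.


rho = 9/15 = 0.6000
L = rho/(1-rho)
= 0.6000/0.4000
= 1.5000

1.5000


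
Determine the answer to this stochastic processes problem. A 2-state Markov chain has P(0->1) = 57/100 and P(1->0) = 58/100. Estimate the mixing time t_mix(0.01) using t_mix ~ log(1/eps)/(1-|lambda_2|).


lambda_2 = |1 - p01 - p10| = |1 - 0.5700 - 0.5800| = 0.1500
t_mix ~ log(1/eps)/(1 - |lambda_2|)
= log(100)/(1 - 0.1500) = 4.6052/0.8500
= 5.4178

5.4178


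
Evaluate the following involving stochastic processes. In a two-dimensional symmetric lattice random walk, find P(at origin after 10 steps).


P = C(10,5)^2 / 4^10
= 252^2 / 1048576
= 63504 / 1048576
= 0.0606

0.0606


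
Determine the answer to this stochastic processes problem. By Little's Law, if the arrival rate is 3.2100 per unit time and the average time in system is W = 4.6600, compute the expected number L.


Little's Law: L = lambda * W
= 3.2100 * 4.6600
= 14.9586

14.9586


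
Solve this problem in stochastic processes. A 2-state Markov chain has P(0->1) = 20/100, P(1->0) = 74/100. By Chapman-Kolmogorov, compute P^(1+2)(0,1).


P^3 = P^1 * P^2
Computing via matrix multiplication of the transition matrix.
Entry (0,1) of P^3 = 0.2127

0.2127


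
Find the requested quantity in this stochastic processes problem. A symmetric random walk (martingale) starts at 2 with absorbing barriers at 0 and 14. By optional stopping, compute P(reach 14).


By optional stopping theorem: E(M at tau) = M(0) = 2
P(hit 14)*14 + P(hit 0)*0 = 2
P(hit 14) = (2 - 0)/(14 - 0) = 1/7 = 0.1429

0.1429


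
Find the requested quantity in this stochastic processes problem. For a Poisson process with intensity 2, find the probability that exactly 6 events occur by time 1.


P(N(t)=k) = (lambda*t)^k * exp(-lambda*t) / k!
lambda*t = 2
= 2^6 * exp(-2) / 6!
= 64 * 0.1353 / 720
= 0.0120

0.0120


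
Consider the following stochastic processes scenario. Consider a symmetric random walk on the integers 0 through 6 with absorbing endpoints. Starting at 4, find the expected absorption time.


For symmetric RW on 0,...,N with absorbing barriers, E(i) = i*(N-i)
E(4) = 4 * 2 = 8

8


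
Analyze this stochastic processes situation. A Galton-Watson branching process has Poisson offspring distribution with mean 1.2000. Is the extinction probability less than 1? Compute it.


Since mu = 1.2000 > 1, extinction prob q < 1.
Solve s = exp(mu*(s-1)) iteratively.
q = 0.6863

0.6863


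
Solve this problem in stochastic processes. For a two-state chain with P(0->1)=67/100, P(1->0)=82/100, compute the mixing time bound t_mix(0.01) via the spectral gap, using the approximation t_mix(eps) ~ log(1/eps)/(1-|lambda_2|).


lambda_2 = |1 - p01 - p10| = |1 - 0.6700 - 0.8200| = 0.4900
t_mix ~ log(1/eps)/(1 - |lambda_2|)
= log(100)/(1 - 0.4900) = 4.6052/0.5100
= 9.0297

9.0297


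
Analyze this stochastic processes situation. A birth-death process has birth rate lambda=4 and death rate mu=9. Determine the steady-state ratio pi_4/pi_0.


For birth-death process, pi_n/pi_0 = (lambda/mu)^n
= (4/9)^4
= 0.0390

0.0390


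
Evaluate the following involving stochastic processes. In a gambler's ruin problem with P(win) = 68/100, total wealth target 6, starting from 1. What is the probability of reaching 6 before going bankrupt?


Gambler's ruin formula:
r = q/p = 0.3200/0.6800 = 0.4706
P(win) = (1 - r^i)/(1 - r^N)
= (1 - 0.4706^1)/(1 - 0.4706^6)
= 0.5352

0.5352


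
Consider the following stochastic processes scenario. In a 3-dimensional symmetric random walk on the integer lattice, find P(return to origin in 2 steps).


P(return in 2 steps) = P(reverse first step) = 1/(2d)
= 1/6
= 0.1667

0.1667


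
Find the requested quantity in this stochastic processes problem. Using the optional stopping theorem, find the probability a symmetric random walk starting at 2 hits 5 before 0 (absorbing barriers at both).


By optional stopping theorem: E(M at tau) = M(0) = 2
P(hit 5)*5 + P(hit 0)*0 = 2
P(hit 5) = (2 - 0)/(5 - 0) = 2/5 = 0.4000

0.4000


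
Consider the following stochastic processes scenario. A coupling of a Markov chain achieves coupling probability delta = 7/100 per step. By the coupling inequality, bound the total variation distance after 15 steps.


TV distance bound <= (1-delta)^n
= (1 - 0.0700)^15
= 0.9300^15
= 0.3367

0.3367


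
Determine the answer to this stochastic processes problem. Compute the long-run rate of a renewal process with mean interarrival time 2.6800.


Long-run renewal rate = 1/E(X)
= 1/2.6800
= 0.3731

0.3731


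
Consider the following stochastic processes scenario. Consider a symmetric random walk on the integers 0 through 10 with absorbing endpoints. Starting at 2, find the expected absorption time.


For symmetric RW on 0,...,N with absorbing barriers, E(i) = i*(N-i)
E(2) = 2 * 8 = 16

16


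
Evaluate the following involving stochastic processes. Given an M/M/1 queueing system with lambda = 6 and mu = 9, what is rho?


rho = lambda/mu
= 6/9
= 0.6667

0.6667


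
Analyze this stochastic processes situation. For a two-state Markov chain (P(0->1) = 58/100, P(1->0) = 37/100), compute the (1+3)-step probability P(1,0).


P^4 = P^1 * P^3
Computing via matrix multiplication of the transition matrix.
Entry (1,0) of P^4 = 0.3895

0.3895


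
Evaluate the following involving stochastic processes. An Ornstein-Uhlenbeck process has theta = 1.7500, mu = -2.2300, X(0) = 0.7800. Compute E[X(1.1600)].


E[X(t)] = mu + (X(0) - mu)*exp(-theta*t)
= -2.2300 + (0.7800 - -2.2300)*exp(-1.7500*1.1600)
= -2.2300 + 3.0100 * 0.1313
= -1.8347

-1.8347


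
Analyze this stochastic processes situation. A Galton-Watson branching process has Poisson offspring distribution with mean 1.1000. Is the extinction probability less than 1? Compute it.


Since mu = 1.1000 > 1, extinction prob q < 1.
Solve s = exp(mu*(s-1)) iteratively.
q = 0.8239

0.8239


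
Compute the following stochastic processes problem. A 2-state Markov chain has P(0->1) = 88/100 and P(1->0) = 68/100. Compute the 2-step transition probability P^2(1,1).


Computing P^2 by matrix multiplication.
P = [[0.1200, 0.8800], [0.6800, 0.3200]]
After raising P to the power 2:
P^2(1,1) = 0.7008

0.7008


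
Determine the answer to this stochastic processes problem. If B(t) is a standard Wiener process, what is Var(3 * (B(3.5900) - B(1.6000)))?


Var(alpha*(B(t)-B(s))) = alpha^2 * (t-s)
= 3^2 * (3.5900 - 1.6000)
= 9 * 1.9900
= 17.9100

17.9100


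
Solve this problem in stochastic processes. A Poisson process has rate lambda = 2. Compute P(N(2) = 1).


P(N(t)=k) = (lambda*t)^k * exp(-lambda*t) / k!
lambda*t = 4
= 4^1 * exp(-4) / 1!
= 4 * 0.0183 / 1
= 0.0733

0.0733


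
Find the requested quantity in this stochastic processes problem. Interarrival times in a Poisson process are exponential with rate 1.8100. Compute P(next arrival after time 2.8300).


P(X > t) = exp(-lambda * t)
= exp(-1.8100 * 2.8300)
= exp(-5.1223) = 0.0060

0.0060


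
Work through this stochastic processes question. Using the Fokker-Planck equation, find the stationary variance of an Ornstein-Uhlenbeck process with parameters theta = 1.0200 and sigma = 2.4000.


Stationary variance = sigma^2 / (2*theta)
= 2.4000^2 / (2*1.0200)
= 5.7600 / 2.0400
= 2.8235

2.8235


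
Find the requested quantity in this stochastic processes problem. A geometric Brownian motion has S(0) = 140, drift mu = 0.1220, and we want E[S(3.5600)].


E[S(t)] = S(0) * exp(mu * t)
= 140 * exp(0.1220 * 3.5600)
= 140 * 1.5439
= 216.1478

216.1478


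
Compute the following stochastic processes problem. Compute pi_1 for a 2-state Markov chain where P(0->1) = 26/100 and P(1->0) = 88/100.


Stationary distribution: pi_0 = p10/(p01+p10), pi_1 = p01/(p01+p10)
p01 = 0.2600, p10 = 0.8800
pi_1 = 0.2281

0.2281


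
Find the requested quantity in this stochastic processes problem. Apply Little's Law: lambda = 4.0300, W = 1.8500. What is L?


Little's Law: L = lambda * W
= 4.0300 * 1.8500
= 7.4555

7.4555


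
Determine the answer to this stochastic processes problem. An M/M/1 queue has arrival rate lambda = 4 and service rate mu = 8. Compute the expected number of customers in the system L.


rho = 4/8 = 0.5000
L = rho/(1-rho)
= 0.5000/0.5000
= 1.0000

1.0000


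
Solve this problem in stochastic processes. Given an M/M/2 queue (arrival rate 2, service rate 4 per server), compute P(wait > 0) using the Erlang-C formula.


a = lambda/mu = 0.5000
rho = a/c = 0.2500
Erlang-C formula applied:
C(c,a) = 0.1000

0.1000


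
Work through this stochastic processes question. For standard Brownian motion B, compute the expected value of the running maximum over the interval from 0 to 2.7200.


E(max B(s)) = sqrt(2t/pi)
= sqrt(2*2.7200/pi)
= sqrt(1.7316)
= 1.3159

1.3159


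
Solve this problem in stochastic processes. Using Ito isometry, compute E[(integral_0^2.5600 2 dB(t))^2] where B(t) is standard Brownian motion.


By Ito isometry: E[(int f dB)^2] = int f^2 dt
= 2^2 * 2.5600
= 4 * 2.5600 = 10.2400

10.2400


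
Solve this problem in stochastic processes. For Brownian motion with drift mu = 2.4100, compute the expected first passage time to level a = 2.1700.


Expected first passage time = a/mu
= 2.1700/2.4100
= 0.9004

0.9004


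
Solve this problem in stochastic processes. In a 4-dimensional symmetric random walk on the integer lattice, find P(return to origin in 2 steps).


P(return in 2 steps) = P(reverse first step) = 1/(2d)
= 1/8
= 0.1250

0.1250


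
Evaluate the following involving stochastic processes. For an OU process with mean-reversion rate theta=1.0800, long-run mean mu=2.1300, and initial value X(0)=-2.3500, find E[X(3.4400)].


E[X(t)] = mu + (X(0) - mu)*exp(-theta*t)
= 2.1300 + (-2.3500 - 2.1300)*exp(-1.0800*3.4400)
= 2.1300 + -4.4800 * 0.0244
= 2.0209

2.0209


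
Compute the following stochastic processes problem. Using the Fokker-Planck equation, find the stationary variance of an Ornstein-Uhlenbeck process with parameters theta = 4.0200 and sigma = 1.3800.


Stationary variance = sigma^2 / (2*theta)
= 1.3800^2 / (2*4.0200)
= 1.9044 / 8.0400
= 0.2369

0.2369


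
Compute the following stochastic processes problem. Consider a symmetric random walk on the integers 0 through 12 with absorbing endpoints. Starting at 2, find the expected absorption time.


For symmetric RW on 0,...,N with absorbing barriers, E(i) = i*(N-i)
E(2) = 2 * 10 = 20

20


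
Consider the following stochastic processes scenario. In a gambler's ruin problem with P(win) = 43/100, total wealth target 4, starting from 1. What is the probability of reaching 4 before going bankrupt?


Gambler's ruin formula:
r = q/p = 0.5700/0.4300 = 1.3256
P(win) = (1 - r^i)/(1 - r^N)
= (1 - 1.3256^1)/(1 - 1.3256^4)
= 0.1560

0.1560


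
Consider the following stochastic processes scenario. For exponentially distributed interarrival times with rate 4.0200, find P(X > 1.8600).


P(X > t) = exp(-lambda * t)
= exp(-4.0200 * 1.8600)
= exp(-7.4772) = 5.6584e-04

5.6584e-04


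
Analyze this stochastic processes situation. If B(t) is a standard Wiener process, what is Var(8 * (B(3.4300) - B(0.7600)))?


Var(alpha*(B(t)-B(s))) = alpha^2 * (t-s)
= 8^2 * (3.4300 - 0.7600)
= 64 * 2.6700
= 170.8800

170.8800


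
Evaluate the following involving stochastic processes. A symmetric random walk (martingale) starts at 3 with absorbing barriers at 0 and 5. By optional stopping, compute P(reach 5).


By optional stopping theorem: E(M at tau) = M(0) = 3
P(hit 5)*5 + P(hit 0)*0 = 3
P(hit 5) = (3 - 0)/(5 - 0) = 3/5 = 0.6000

0.6000


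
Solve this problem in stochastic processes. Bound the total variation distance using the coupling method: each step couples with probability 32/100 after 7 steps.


TV distance bound <= (1-delta)^n
= (1 - 0.3200)^7
= 0.6800^7
= 0.0672

0.0672


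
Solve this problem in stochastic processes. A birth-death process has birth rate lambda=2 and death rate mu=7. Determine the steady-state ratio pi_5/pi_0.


For birth-death process, pi_n/pi_0 = (lambda/mu)^n
= (2/7)^5
= 0.0019

0.0019


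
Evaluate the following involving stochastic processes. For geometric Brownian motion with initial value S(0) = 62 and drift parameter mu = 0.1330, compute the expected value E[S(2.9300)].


E[S(t)] = S(0) * exp(mu * t)
= 62 * exp(0.1330 * 2.9300)
= 62 * 1.4765
= 91.5444

91.5444


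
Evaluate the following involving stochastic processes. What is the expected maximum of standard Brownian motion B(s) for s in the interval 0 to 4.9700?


E(max B(s)) = sqrt(2t/pi)
= sqrt(2*4.9700/pi)
= sqrt(3.1640)
= 1.7788

1.7788


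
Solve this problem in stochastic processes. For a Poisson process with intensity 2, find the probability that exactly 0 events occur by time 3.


P(N(t)=k) = (lambda*t)^k * exp(-lambda*t) / k!
lambda*t = 6
= 6^0 * exp(-6) / 0!
= 1 * 0.0025 / 1
= 0.0025

0.0025


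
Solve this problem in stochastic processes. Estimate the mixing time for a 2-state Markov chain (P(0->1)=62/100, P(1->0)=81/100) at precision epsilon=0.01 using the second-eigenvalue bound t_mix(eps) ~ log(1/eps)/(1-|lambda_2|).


lambda_2 = |1 - p01 - p10| = |1 - 0.6200 - 0.8100| = 0.4300
t_mix ~ log(1/eps)/(1 - |lambda_2|)
= log(100)/(1 - 0.4300) = 4.6052/0.5700
= 8.0792

8.0792


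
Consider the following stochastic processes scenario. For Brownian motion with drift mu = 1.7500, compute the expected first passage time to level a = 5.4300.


Expected first passage time = a/mu
= 5.4300/1.7500
= 3.1029

3.1029


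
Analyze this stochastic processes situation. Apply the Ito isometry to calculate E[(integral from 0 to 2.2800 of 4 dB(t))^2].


By Ito isometry: E[(int f dB)^2] = int f^2 dt
= 4^2 * 2.2800
= 16 * 2.2800 = 36.4800

36.4800


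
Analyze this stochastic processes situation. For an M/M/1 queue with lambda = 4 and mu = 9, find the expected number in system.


rho = 4/9 = 0.4444
L = rho/(1-rho)
= 0.4444/0.5556
= 0.8000

0.8000


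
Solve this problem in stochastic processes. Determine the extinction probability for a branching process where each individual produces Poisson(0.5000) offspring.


Since mu = 0.5000 <= 1, extinction probability = 1.

1.0000


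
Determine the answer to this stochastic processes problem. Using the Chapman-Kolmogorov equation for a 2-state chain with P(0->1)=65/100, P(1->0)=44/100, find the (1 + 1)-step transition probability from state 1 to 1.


P^2 = P^1 * P^1
Computing via matrix multiplication of the transition matrix.
Entry (1,1) of P^2 = 0.5996

0.5996


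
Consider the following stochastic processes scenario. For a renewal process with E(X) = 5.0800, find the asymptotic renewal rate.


Long-run renewal rate = 1/E(X)
= 1/5.0800
= 0.1969

0.1969


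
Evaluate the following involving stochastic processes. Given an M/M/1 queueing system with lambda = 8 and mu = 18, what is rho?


rho = lambda/mu
= 8/18
= 0.4444

0.4444


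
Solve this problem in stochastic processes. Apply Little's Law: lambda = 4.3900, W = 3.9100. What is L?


Little's Law: L = lambda * W
= 4.3900 * 3.9100
= 17.1649

17.1649


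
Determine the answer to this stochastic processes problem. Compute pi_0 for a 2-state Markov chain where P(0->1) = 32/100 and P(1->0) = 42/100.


Stationary distribution: pi_0 = p10/(p01+p10), pi_1 = p01/(p01+p10)
p01 = 0.3200, p10 = 0.4200
pi_0 = 0.5676

0.5676


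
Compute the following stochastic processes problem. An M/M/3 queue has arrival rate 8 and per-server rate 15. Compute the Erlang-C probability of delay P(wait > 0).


a = lambda/mu = 0.5333
rho = a/c = 0.1778
Erlang-C formula applied:
C(c,a) = 0.0180

0.0180


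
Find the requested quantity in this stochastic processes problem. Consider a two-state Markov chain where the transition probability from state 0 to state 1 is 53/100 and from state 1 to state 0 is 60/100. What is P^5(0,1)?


Computing P^5 by matrix multiplication.
P = [[0.4700, 0.5300], [0.6000, 0.4000]]
After raising P to the power 5:
P^5(0,1) = 0.4690

0.4690


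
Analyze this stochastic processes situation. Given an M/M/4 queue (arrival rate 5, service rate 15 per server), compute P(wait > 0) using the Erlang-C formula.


a = lambda/mu = 0.3333
rho = a/c = 0.0833
Erlang-C formula applied:
C(c,a) = 4.0209e-04

4.0209e-04


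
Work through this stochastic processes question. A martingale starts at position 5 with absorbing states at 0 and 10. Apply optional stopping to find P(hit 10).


By optional stopping theorem: E(M at tau) = M(0) = 5
P(hit 10)*10 + P(hit 0)*0 = 5
P(hit 10) = (5 - 0)/(10 - 0) = 1/2 = 0.5000

0.5000


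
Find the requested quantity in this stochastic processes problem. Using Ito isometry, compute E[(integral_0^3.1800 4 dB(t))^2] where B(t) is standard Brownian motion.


By Ito isometry: E[(int f dB)^2] = int f^2 dt
= 4^2 * 3.1800
= 16 * 3.1800 = 50.8800

50.8800


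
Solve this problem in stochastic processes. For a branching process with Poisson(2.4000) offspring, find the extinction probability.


Since mu = 2.4000 > 1, extinction prob q < 1.
Solve s = exp(mu*(s-1)) iteratively.
q = 0.1214

0.1214


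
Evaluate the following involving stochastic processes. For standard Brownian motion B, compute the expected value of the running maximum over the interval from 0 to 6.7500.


E(max B(s)) = sqrt(2t/pi)
= sqrt(2*6.7500/pi)
= sqrt(4.2972)
= 2.0730

2.0730


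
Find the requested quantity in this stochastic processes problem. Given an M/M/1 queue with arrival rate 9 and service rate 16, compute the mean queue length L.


rho = 9/16 = 0.5625
L = rho/(1-rho)
= 0.5625/0.4375
= 1.2857

1.2857


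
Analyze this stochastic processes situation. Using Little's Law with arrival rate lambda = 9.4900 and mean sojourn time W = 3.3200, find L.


Little's Law: L = lambda * W
= 9.4900 * 3.3200
= 31.5068

31.5068


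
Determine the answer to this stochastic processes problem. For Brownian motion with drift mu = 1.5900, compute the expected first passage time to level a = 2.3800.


Expected first passage time = a/mu
= 2.3800/1.5900
= 1.4969

1.4969


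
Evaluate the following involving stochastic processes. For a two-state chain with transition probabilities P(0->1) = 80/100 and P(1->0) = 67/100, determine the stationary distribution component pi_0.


Stationary distribution: pi_0 = p10/(p01+p10), pi_1 = p01/(p01+p10)
p01 = 0.8000, p10 = 0.6700
pi_0 = 0.4558

0.4558


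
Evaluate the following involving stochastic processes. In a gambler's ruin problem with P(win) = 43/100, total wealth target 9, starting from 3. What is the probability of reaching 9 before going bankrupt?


Gambler's ruin formula:
r = q/p = 0.5700/0.4300 = 1.3256
P(win) = (1 - r^i)/(1 - r^N)
= (1 - 1.3256^3)/(1 - 1.3256^9)
= 0.1142

0.1142


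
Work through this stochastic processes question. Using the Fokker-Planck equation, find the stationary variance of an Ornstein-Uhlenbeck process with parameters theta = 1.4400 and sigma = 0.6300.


Stationary variance = sigma^2 / (2*theta)
= 0.6300^2 / (2*1.4400)
= 0.3969 / 2.8800
= 0.1378

0.1378


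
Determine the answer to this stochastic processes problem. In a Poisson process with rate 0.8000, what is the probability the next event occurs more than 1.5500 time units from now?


P(X > t) = exp(-lambda * t)
= exp(-0.8000 * 1.5500)
= exp(-1.2400) = 0.2894

0.2894


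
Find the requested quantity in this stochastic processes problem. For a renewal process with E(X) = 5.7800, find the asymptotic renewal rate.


Long-run renewal rate = 1/E(X)
= 1/5.7800
= 0.1730

0.1730


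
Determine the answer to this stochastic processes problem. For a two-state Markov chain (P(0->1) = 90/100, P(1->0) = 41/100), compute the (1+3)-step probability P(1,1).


P^4 = P^1 * P^3
Computing via matrix multiplication of the transition matrix.
Entry (1,1) of P^4 = 0.6899

0.6899


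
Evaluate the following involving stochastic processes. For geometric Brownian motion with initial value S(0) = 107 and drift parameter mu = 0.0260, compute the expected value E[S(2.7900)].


E[S(t)] = S(0) * exp(mu * t)
= 107 * exp(0.0260 * 2.7900)
= 107 * 1.0752
= 115.0502

115.0502


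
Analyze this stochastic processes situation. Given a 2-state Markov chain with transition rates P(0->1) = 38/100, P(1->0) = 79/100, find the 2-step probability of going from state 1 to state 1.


Computing P^2 by matrix multiplication.
P = [[0.6200, 0.3800], [0.7900, 0.2100]]
After raising P to the power 2:
P^2(1,1) = 0.3443

0.3443


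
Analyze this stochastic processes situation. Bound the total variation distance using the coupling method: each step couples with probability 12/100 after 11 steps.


TV distance bound <= (1-delta)^n
= (1 - 0.1200)^11
= 0.8800^11
= 0.2451

0.2451


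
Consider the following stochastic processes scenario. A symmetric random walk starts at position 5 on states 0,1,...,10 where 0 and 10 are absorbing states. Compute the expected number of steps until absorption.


For symmetric RW on 0,...,N with absorbing barriers, E(i) = i*(N-i)
E(5) = 5 * 5 = 25

25


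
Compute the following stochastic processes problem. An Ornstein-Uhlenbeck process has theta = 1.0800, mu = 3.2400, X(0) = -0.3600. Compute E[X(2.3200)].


E[X(t)] = mu + (X(0) - mu)*exp(-theta*t)
= 3.2400 + (-0.3600 - 3.2400)*exp(-1.0800*2.3200)
= 3.2400 + -3.6000 * 0.0816
= 2.9461

2.9461


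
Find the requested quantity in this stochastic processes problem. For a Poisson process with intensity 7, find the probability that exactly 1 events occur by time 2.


P(N(t)=k) = (lambda*t)^k * exp(-lambda*t) / k!
lambda*t = 14
= 14^1 * exp(-14) / 1!
= 14 * 8.3153e-07 / 1
= 1.1641e-05

1.1641e-05
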